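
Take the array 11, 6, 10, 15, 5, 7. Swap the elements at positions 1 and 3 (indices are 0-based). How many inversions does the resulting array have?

Positions 1 and 3 hold 6 and 15; after swapping, the array is [11, 15, 10, 6, 5, 7].
For each element, count later entries that are smaller:
11: 4
15: 4
10: 3
6: 1
5: 0
7: 0
Sum: 4 + 4 + 3 + 1 + 0 + 0 = 12

12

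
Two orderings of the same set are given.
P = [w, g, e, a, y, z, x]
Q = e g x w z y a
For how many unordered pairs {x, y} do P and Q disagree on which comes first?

Assign each item its position (1..7) in the first ordering, then rewrite the second ordering as that position sequence:
positions: w→1, g→2, e→3, a→4, y→5, z→6, x→7
second ordering as positions: [3, 2, 7, 1, 6, 5, 4]
Discordant pairs = inversions in this position sequence.
3: 2, 1 → 2
2: 1 → 1
7: 1, 6, 5, 4 → 4
1: 0
6: 5, 4 → 2
5: 4 → 1
4: 0
Total: 2 + 1 + 4 + 0 + 2 + 1 + 0 = 10

10 disagreeing pairs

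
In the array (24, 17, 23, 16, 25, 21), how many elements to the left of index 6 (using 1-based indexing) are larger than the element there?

The element at index 6 is 21.
Elements before it: 24, 17, 23, 16, 25
Those larger than 21: 24, 23, 25

3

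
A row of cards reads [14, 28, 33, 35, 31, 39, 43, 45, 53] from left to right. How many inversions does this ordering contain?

Element-by-element contributions:
14 → none → 0
28 → none → 0
33 → 31 → 1
35 → 31 → 1
31 → none → 0
39 → none → 0
43 → none → 0
45 → none → 0
53 → none → 0
Sum: 0 + 0 + 1 + 1 + 0 + 0 + 0 + 0 + 0 = 2

2 inversions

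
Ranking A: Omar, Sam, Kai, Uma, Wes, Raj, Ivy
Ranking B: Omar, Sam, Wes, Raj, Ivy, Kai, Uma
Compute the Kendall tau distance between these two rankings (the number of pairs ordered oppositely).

Assign each item its position (1..7) in the first ordering, then rewrite the second ordering as that position sequence:
positions: Omar→1, Sam→2, Kai→3, Uma→4, Wes→5, Raj→6, Ivy→7
second ordering as positions: [1, 2, 5, 6, 7, 3, 4]
Discordant pairs = inversions in this position sequence.
1: 0
2: 0
5: 3, 4 → 2
6: 3, 4 → 2
7: 3, 4 → 2
3: 0
4: 0
Total: 0 + 0 + 2 + 2 + 2 + 0 + 0 = 6

6 discordant pairs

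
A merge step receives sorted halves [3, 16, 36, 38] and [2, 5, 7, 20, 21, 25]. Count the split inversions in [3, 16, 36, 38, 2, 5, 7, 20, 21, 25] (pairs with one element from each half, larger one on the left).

For each element r of the right run, count left-run elements greater than r:
r = 2: 3, 16, 36, 38 → 4
r = 5: 16, 36, 38 → 3
r = 7: 16, 36, 38 → 3
r = 20: 36, 38 → 2
r = 21: 36, 38 → 2
r = 25: 36, 38 → 2
Cross-inversions: 4 + 3 + 3 + 2 + 2 + 2 = 16

There are 16 split inversions.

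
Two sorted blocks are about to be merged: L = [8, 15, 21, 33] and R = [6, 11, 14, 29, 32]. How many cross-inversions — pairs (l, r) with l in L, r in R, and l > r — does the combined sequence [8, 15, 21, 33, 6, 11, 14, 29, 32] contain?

Take each right-half value and tally the left-half values above it:
r = 6: 8, 15, 21, 33 → 4
r = 11: 15, 21, 33 → 3
r = 14: 15, 21, 33 → 3
r = 29: 33 → 1
r = 32: 33 → 1
Cross-inversions: 4 + 3 + 3 + 1 + 1 = 12

12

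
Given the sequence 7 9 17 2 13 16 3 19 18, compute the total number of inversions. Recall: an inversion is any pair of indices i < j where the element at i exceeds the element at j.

11 out-of-order pairs

Count, for each position, how many later elements it exceeds:
7: 2
9: 2
17: 4
2: 0
13: 1
16: 1
3: 0
19: 1
18: 0
Sum: 2 + 2 + 4 + 0 + 1 + 1 + 0 + 1 + 0 = 11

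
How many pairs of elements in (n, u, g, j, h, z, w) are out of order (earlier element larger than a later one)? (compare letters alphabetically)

8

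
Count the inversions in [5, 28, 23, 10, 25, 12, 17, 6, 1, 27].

25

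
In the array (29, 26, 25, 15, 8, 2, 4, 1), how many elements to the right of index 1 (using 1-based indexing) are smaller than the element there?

The element at index 1 is 29.
Elements after it: 26, 25, 15, 8, 2, 4, 1
Those smaller than 29: 26, 25, 15, 8, 2, 4, 1

7 such elements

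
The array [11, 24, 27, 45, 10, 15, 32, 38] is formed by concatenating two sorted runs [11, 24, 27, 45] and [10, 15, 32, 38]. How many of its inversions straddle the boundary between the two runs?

Take each right-half value and tally the left-half values above it:
r = 10: 11, 24, 27, 45 → 4
r = 15: 24, 27, 45 → 3
r = 32: 45 → 1
r = 38: 45 → 1
Cross-inversions: 4 + 3 + 1 + 1 = 9

9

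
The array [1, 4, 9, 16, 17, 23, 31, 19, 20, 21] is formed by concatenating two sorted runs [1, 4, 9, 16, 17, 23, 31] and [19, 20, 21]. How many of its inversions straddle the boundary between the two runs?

Count, for every r in R, how many entries of L exceed r:
r = 19: 23, 31 → 2
r = 20: 23, 31 → 2
r = 21: 23, 31 → 2
Cross-inversions: 2 + 2 + 2 = 6

6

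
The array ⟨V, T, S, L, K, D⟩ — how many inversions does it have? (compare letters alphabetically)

For each element, count later entries that are smaller:
V → T, S, L, K, D → 5
T → S, L, K, D → 4
S → L, K, D → 3
L → K, D → 2
K → D → 1
D → none → 0
Sum: 5 + 4 + 3 + 2 + 1 + 0 = 15

15 inversions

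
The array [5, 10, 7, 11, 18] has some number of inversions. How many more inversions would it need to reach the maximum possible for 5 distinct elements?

Maximum inversions for 5 distinct elements is C(5, 2) = 5·4/2 = 10.
Current inversions — for each element, count later smaller elements:
5: 0
10: 1
7: 0
11: 0
18: 0
Current total: 0 + 1 + 0 + 0 + 0 = 1
Shortfall: 10 − 1 = 9

9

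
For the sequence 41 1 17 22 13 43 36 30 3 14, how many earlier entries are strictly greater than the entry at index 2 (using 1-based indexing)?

1

The element at index 2 is 1.
Elements before it: 41
Those larger than 1: 41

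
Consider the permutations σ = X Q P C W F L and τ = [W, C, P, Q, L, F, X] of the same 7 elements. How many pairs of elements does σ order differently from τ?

Assign each item its position (1..7) in the first ordering, then rewrite the second ordering as that position sequence:
positions: X→1, Q→2, P→3, C→4, W→5, F→6, L→7
second ordering as positions: [5, 4, 3, 2, 7, 6, 1]
Discordant pairs = inversions in this position sequence.
5: 4, 3, 2, 1 → 4
4: 3, 2, 1 → 3
3: 2, 1 → 2
2: 1 → 1
7: 6, 1 → 2
6: 1 → 1
1: 0
Total: 4 + 3 + 2 + 1 + 2 + 1 + 0 = 13

13 discordant pairs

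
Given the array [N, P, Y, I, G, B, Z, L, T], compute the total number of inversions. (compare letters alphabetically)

Element-by-element contributions:
N → I, G, B, L → 4
P → I, G, B, L → 4
Y → I, G, B, L, T → 5
I → G, B → 2
G → B → 1
B → none → 0
Z → L, T → 2
L → none → 0
T → none → 0
Sum: 4 + 4 + 5 + 2 + 1 + 0 + 2 + 0 + 0 = 18

18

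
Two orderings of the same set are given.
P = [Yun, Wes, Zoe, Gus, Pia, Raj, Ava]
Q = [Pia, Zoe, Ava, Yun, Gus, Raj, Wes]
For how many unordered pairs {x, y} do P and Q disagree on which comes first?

Assign each item its position (1..7) in the first ordering, then rewrite the second ordering as that position sequence:
positions: Yun→1, Wes→2, Zoe→3, Gus→4, Pia→5, Raj→6, Ava→7
second ordering as positions: [5, 3, 7, 1, 4, 6, 2]
Discordant pairs = inversions in this position sequence.
5: 3, 1, 4, 2 → 4
3: 1, 2 → 2
7: 1, 4, 6, 2 → 4
1: 0
4: 2 → 1
6: 2 → 1
2: 0
Total: 4 + 2 + 4 + 0 + 1 + 1 + 0 = 12

There are 12 disagreeing pairs.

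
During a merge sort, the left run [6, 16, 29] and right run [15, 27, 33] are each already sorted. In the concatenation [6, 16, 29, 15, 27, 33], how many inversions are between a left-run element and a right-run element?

Count, for every r in R, how many entries of L exceed r:
r = 15: 16, 29 → 2
r = 27: 29 → 1
r = 33: none → 0
Cross-inversions: 2 + 1 + 0 = 3

3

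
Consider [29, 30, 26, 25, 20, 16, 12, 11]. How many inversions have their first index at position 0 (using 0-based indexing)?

6

The element at index 0 is 29.
Elements after it: 30, 26, 25, 20, 16, 12, 11
Those smaller than 29: 26, 25, 20, 16, 12, 11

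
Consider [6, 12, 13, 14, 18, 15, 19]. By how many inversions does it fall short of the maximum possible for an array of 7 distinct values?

20 inversions short

Maximum inversions for 7 distinct elements is C(7, 2) = 7·6/2 = 21.
Current inversions — for each element, count later smaller elements:
6: 0
12: 0
13: 0
14: 0
18: 1
15: 0
19: 0
Current total: 0 + 0 + 0 + 0 + 1 + 0 + 0 = 1
Shortfall: 21 − 1 = 20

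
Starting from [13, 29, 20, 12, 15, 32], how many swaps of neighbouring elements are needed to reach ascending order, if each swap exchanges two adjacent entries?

The minimum number of adjacent swaps to sort an array equals its inversion count, since every such swap removes exactly one inversion.
Count inversions — for each element, later elements that are smaller:
13: 12 → 1
29: 20, 12, 15 → 3
20: 12, 15 → 2
12: none → 0
15: none → 0
32: none → 0
Total inversions: 1 + 3 + 2 + 0 + 0 + 0 = 6

Swaps: 6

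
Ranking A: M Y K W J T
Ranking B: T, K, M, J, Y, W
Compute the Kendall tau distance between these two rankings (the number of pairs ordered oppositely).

9 discordant pairs

Assign each item its position (1..6) in the first ordering, then rewrite the second ordering as that position sequence:
positions: M→1, Y→2, K→3, W→4, J→5, T→6
second ordering as positions: [6, 3, 1, 5, 2, 4]
Discordant pairs = inversions in this position sequence.
6: 3, 1, 5, 2, 4 → 5
3: 1, 2 → 2
1: 0
5: 2, 4 → 2
2: 0
4: 0
Total: 5 + 2 + 0 + 2 + 0 + 0 = 9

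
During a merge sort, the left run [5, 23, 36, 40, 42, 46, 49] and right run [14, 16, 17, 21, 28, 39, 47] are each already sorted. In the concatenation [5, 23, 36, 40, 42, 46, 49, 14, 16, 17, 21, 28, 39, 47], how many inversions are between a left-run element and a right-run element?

There are 34 cross-inversions.

For each element r of the right run, count left-run elements greater than r:
r = 14: 23, 36, 40, 42, 46, 49 → 6
r = 16: 23, 36, 40, 42, 46, 49 → 6
r = 17: 23, 36, 40, 42, 46, 49 → 6
r = 21: 23, 36, 40, 42, 46, 49 → 6
r = 28: 36, 40, 42, 46, 49 → 5
r = 39: 40, 42, 46, 49 → 4
r = 47: 49 → 1
Cross-inversions: 6 + 6 + 6 + 6 + 5 + 4 + 1 = 34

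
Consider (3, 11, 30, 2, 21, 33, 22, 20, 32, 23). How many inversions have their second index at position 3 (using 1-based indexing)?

The element at index 3 is 30.
Elements before it: 3, 11
None of them are larger than 30.

0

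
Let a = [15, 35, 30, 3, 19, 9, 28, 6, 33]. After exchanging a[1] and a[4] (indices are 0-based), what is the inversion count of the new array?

Positions 1 and 4 hold 35 and 19; after swapping, the array is [15, 19, 30, 3, 35, 9, 28, 6, 33].
Element-by-element contributions:
15 → 3, 9, 6 → 3
19 → 3, 9, 6 → 3
30 → 3, 9, 28, 6 → 4
3 → none → 0
35 → 9, 28, 6, 33 → 4
9 → 6 → 1
28 → 6 → 1
6 → none → 0
33 → none → 0
Sum: 3 + 3 + 4 + 0 + 4 + 1 + 1 + 0 + 0 = 16

16 inversions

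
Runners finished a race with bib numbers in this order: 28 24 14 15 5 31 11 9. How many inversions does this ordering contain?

There are 20 out-of-order pairs.

Count, for each position, how many later elements it exceeds:
28 → 24, 14, 15, 5, 11, 9 → 6
24 → 14, 15, 5, 11, 9 → 5
14 → 5, 11, 9 → 3
15 → 5, 11, 9 → 3
5 → none → 0
31 → 11, 9 → 2
11 → 9 → 1
9 → none → 0
Sum: 6 + 5 + 3 + 3 + 0 + 2 + 1 + 0 = 20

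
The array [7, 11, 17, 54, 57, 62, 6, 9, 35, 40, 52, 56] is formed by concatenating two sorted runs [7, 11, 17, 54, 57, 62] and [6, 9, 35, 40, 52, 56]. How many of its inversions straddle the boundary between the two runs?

For each element r of the right run, count left-run elements greater than r:
r = 6: 7, 11, 17, 54, 57, 62 → 6
r = 9: 11, 17, 54, 57, 62 → 5
r = 35: 54, 57, 62 → 3
r = 40: 54, 57, 62 → 3
r = 52: 54, 57, 62 → 3
r = 56: 57, 62 → 2
Cross-inversions: 6 + 5 + 3 + 3 + 3 + 2 = 22

22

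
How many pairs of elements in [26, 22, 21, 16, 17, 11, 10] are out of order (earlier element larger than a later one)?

20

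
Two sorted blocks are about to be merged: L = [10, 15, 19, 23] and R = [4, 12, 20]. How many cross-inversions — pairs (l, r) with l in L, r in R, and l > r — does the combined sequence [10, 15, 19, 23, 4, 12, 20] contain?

Count, for every r in R, how many entries of L exceed r:
r = 4: 10, 15, 19, 23 → 4
r = 12: 15, 19, 23 → 3
r = 20: 23 → 1
Cross-inversions: 4 + 3 + 1 = 8

8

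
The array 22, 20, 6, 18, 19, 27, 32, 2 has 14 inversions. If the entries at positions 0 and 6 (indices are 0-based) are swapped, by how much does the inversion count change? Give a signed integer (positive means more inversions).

Positions 0 and 6 hold 22 and 32; after swapping, the array is [32, 20, 6, 18, 19, 27, 22, 2].
For each element, count later entries that are smaller:
32 → 20, 6, 18, 19, 27, 22, 2 → 7
20 → 6, 18, 19, 2 → 4
6 → 2 → 1
18 → 2 → 1
19 → 2 → 1
27 → 22, 2 → 2
22 → 2 → 1
2 → none → 0
Sum: 7 + 4 + 1 + 1 + 1 + 2 + 1 + 0 = 17
Change: 17 − 14 = +3

+3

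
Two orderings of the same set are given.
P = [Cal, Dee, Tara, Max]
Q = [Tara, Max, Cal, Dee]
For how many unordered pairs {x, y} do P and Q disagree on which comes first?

4 disagreeing pairs

Assign each item its position (1..4) in the first ordering, then rewrite the second ordering as that position sequence:
positions: Cal→1, Dee→2, Tara→3, Max→4
second ordering as positions: [3, 4, 1, 2]
Discordant pairs = inversions in this position sequence.
3: 1, 2 → 2
4: 1, 2 → 2
1: 0
2: 0
Total: 2 + 2 + 0 + 0 = 4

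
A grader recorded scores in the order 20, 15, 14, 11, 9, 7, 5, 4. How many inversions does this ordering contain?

Count, for each position, how many later elements it exceeds:
20: 7
15: 6
14: 5
11: 4
9: 3
7: 2
5: 1
4: 0
Sum: 7 + 6 + 5 + 4 + 3 + 2 + 1 + 0 = 28

Out-of-order pairs: 28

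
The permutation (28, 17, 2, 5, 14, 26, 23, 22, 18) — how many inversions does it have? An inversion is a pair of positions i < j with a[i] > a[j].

17

Sweep left to right; for each value list the smaller values that follow it:
28: 8
17: 3
2: 0
5: 0
14: 0
26: 3
23: 2
22: 1
18: 0
Sum: 8 + 3 + 0 + 0 + 0 + 3 + 2 + 1 + 0 = 17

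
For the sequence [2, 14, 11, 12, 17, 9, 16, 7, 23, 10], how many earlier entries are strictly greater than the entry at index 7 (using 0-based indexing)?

6

The element at index 7 is 7.
Elements before it: 2, 14, 11, 12, 17, 9, 16
Those larger than 7: 14, 11, 12, 17, 9, 16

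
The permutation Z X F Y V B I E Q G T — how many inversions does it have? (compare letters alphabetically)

Sweep left to right; for each value list the smaller values that follow it:
Z → X, F, Y, V, B, I, E, Q, G, T → 10
X → F, V, B, I, E, Q, G, T → 8
F → B, E → 2
Y → V, B, I, E, Q, G, T → 7
V → B, I, E, Q, G, T → 6
B → none → 0
I → E, G → 2
E → none → 0
Q → G → 1
G → none → 0
T → none → 0
Sum: 10 + 8 + 2 + 7 + 6 + 0 + 2 + 0 + 1 + 0 + 0 = 36

There are 36 inversions.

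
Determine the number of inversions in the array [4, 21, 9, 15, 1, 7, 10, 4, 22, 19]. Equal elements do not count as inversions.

There are 18 inversions.

Element-by-element contributions:
4: 1
21: 7
9: 3
15: 4
1: 0
7: 1
10: 1
4: 0
22: 1
19: 0
Sum: 1 + 7 + 3 + 4 + 0 + 1 + 1 + 0 + 1 + 0 = 18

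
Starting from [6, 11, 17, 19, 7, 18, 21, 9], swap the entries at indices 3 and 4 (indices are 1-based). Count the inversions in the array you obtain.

Positions 3 and 4 hold 17 and 19; after swapping, the array is [6, 11, 19, 17, 7, 18, 21, 9].
Sweep left to right; for each value list the smaller values that follow it:
6: 0
11: 2
19: 4
17: 2
7: 0
18: 1
21: 1
9: 0
Sum: 0 + 2 + 4 + 2 + 0 + 1 + 1 + 0 = 10

10 inversions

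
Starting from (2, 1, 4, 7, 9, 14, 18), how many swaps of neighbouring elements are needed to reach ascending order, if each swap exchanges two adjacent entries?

1

The minimum number of adjacent swaps to sort an array equals its inversion count, since every such swap removes exactly one inversion.
Count inversions — for each element, later elements that are smaller:
2: 1 → 1
1: none → 0
4: none → 0
7: none → 0
9: none → 0
14: none → 0
18: none → 0
Total inversions: 1 + 0 + 0 + 0 + 0 + 0 + 0 = 1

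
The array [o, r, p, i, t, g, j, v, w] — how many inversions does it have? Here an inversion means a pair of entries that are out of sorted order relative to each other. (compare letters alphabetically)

13

Element-by-element contributions:
o → i, g, j → 3
r → p, i, g, j → 4
p → i, g, j → 3
i → g → 1
t → g, j → 2
g → none → 0
j → none → 0
v → none → 0
w → none → 0
Sum: 3 + 4 + 3 + 1 + 2 + 0 + 0 + 0 + 0 = 13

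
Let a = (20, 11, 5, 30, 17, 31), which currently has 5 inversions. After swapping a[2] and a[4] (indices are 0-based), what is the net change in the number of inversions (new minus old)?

+1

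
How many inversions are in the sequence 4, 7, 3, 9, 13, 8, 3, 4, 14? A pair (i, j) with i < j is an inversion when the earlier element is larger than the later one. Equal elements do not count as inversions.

Sweep left to right; for each value list the smaller values that follow it:
4 → 3, 3 → 2
7 → 3, 3, 4 → 3
3 → none → 0
9 → 8, 3, 4 → 3
13 → 8, 3, 4 → 3
8 → 3, 4 → 2
3 → none → 0
4 → none → 0
14 → none → 0
Sum: 2 + 3 + 0 + 3 + 3 + 2 + 0 + 0 + 0 = 13

13 out-of-order pairs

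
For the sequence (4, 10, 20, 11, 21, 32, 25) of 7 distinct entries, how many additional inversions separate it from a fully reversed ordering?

19 inversions short

Maximum inversions for 7 distinct elements is C(7, 2) = 7·6/2 = 21.
Current inversions — for each element, count later smaller elements:
4: 0
10: 0
20: 1
11: 0
21: 0
32: 1
25: 0
Current total: 0 + 0 + 1 + 0 + 0 + 1 + 0 = 2
Shortfall: 21 − 2 = 19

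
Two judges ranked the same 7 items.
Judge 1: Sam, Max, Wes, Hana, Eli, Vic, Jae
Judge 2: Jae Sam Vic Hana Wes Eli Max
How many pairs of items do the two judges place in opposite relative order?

Assign each item its position (1..7) in the first ordering, then rewrite the second ordering as that position sequence:
positions: Sam→1, Max→2, Wes→3, Hana→4, Eli→5, Vic→6, Jae→7
second ordering as positions: [7, 1, 6, 4, 3, 5, 2]
Discordant pairs = inversions in this position sequence.
7: 1, 6, 4, 3, 5, 2 → 6
1: 0
6: 4, 3, 5, 2 → 4
4: 3, 2 → 2
3: 2 → 1
5: 2 → 1
2: 0
Total: 6 + 0 + 4 + 2 + 1 + 1 + 0 = 14

14 discordant pairs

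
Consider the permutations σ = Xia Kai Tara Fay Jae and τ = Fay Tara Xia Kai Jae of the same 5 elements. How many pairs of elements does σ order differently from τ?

Discordant pairs: 5

Assign each item its position (1..5) in the first ordering, then rewrite the second ordering as that position sequence:
positions: Xia→1, Kai→2, Tara→3, Fay→4, Jae→5
second ordering as positions: [4, 3, 1, 2, 5]
Discordant pairs = inversions in this position sequence.
4: 3, 1, 2 → 3
3: 1, 2 → 2
1: 0
2: 0
5: 0
Total: 3 + 2 + 0 + 0 + 0 = 5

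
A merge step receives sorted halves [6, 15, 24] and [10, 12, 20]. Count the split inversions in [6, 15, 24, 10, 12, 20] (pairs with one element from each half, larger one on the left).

5

Count, for every r in R, how many entries of L exceed r:
r = 10: 15, 24 → 2
r = 12: 15, 24 → 2
r = 20: 24 → 1
Cross-inversions: 2 + 2 + 1 = 5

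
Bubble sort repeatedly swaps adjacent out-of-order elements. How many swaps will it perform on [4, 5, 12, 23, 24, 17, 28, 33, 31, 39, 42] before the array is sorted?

3

Minimum adjacent swaps = number of inversions (each swap of adjacent out-of-order elements removes one inversion and no swap can remove more).
Count inversions — for each element, later elements that are smaller:
4: none → 0
5: none → 0
12: none → 0
23: 17 → 1
24: 17 → 1
17: none → 0
28: none → 0
33: 31 → 1
31: none → 0
39: none → 0
42: none → 0
Total inversions: 0 + 0 + 0 + 1 + 1 + 0 + 0 + 1 + 0 + 0 + 0 = 3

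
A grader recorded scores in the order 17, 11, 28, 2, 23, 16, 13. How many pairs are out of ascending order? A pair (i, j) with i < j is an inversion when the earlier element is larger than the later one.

Sweep left to right; for each value list the smaller values that follow it:
17 → 11, 2, 16, 13 → 4
11 → 2 → 1
28 → 2, 23, 16, 13 → 4
2 → none → 0
23 → 16, 13 → 2
16 → 13 → 1
13 → none → 0
Sum: 4 + 1 + 4 + 0 + 2 + 1 + 0 = 12

12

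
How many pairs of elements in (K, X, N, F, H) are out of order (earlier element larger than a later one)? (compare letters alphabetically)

7

Listing every pair i<j with a[i]>a[j] (using 1-based positions):
(1,4): K > F
(1,5): K > H
(2,3): X > N
(2,4): X > F
(2,5): X > H
(3,4): N > F
(3,5): N > H
That's 7 pairs.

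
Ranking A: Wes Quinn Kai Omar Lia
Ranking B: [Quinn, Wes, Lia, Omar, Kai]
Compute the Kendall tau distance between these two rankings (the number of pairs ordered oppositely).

Assign each item its position (1..5) in the first ordering, then rewrite the second ordering as that position sequence:
positions: Wes→1, Quinn→2, Kai→3, Omar→4, Lia→5
second ordering as positions: [2, 1, 5, 4, 3]
Discordant pairs = inversions in this position sequence.
2: 1 → 1
1: 0
5: 4, 3 → 2
4: 3 → 1
3: 0
Total: 1 + 0 + 2 + 1 + 0 = 4

4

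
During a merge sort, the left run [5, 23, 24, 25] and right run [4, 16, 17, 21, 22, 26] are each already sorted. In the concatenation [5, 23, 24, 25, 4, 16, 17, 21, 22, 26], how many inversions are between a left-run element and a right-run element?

Count, for every r in R, how many entries of L exceed r:
r = 4: 5, 23, 24, 25 → 4
r = 16: 23, 24, 25 → 3
r = 17: 23, 24, 25 → 3
r = 21: 23, 24, 25 → 3
r = 22: 23, 24, 25 → 3
r = 26: none → 0
Cross-inversions: 4 + 3 + 3 + 3 + 3 + 0 = 16

16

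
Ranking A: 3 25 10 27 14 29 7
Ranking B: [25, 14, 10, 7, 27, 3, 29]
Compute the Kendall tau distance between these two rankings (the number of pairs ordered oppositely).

Assign each item its position (1..7) in the first ordering, then rewrite the second ordering as that position sequence:
positions: 3→1, 25→2, 10→3, 27→4, 14→5, 29→6, 7→7
second ordering as positions: [2, 5, 3, 7, 4, 1, 6]
Discordant pairs = inversions in this position sequence.
2: 1 → 1
5: 3, 4, 1 → 3
3: 1 → 1
7: 4, 1, 6 → 3
4: 1 → 1
1: 0
6: 0
Total: 1 + 3 + 1 + 3 + 1 + 0 + 0 = 9

9 discordant pairs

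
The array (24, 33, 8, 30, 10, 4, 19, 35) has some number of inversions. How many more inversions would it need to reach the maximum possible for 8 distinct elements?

14

Maximum inversions for 8 distinct elements is C(8, 2) = 8·7/2 = 28.
Current inversions — for each element, count later smaller elements:
24: 4
33: 5
8: 1
30: 3
10: 1
4: 0
19: 0
35: 0
Current total: 4 + 5 + 1 + 3 + 1 + 0 + 0 + 0 = 14
Shortfall: 28 − 14 = 14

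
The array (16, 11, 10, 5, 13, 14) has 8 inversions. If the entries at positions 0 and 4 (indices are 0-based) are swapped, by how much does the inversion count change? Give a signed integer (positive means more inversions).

-1

Positions 0 and 4 hold 16 and 13; after swapping, the array is [13, 11, 10, 5, 16, 14].
For each element, count later entries that are smaller:
13: 3
11: 2
10: 1
5: 0
16: 1
14: 0
Sum: 3 + 2 + 1 + 0 + 1 + 0 = 7
Change: 7 − 8 = -1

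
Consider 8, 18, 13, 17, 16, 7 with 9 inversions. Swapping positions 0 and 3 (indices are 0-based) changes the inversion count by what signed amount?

Positions 0 and 3 hold 8 and 17; after swapping, the array is [17, 18, 13, 8, 16, 7].
Element-by-element contributions:
17 → 13, 8, 16, 7 → 4
18 → 13, 8, 16, 7 → 4
13 → 8, 7 → 2
8 → 7 → 1
16 → 7 → 1
7 → none → 0
Sum: 4 + 4 + 2 + 1 + 1 + 0 = 12
Change: 12 − 9 = +3

+3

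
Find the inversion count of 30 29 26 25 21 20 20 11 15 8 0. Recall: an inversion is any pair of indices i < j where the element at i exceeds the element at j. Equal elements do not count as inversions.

For each element, count later entries that are smaller:
30: 10
29: 9
26: 8
25: 7
21: 6
20: 4
20: 4
11: 2
15: 2
8: 1
0: 0
Sum: 10 + 9 + 8 + 7 + 6 + 4 + 4 + 2 + 2 + 1 + 0 = 53

53 inversions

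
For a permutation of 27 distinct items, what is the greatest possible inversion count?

351

A reversed (strictly descending) arrangement makes every pair an inversion, giving C(27, 2) inversions.
C(27, 2) = 27·26/2 = 351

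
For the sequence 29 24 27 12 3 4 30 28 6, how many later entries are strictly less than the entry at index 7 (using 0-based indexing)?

1

The element at index 7 is 28.
Elements after it: 6
Those smaller than 28: 6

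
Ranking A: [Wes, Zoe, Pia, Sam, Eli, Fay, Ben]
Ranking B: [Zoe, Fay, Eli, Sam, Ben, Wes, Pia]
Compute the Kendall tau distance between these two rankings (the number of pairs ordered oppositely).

Assign each item its position (1..7) in the first ordering, then rewrite the second ordering as that position sequence:
positions: Wes→1, Zoe→2, Pia→3, Sam→4, Eli→5, Fay→6, Ben→7
second ordering as positions: [2, 6, 5, 4, 7, 1, 3]
Discordant pairs = inversions in this position sequence.
2: 1 → 1
6: 5, 4, 1, 3 → 4
5: 4, 1, 3 → 3
4: 1, 3 → 2
7: 1, 3 → 2
1: 0
3: 0
Total: 1 + 4 + 3 + 2 + 2 + 0 + 0 = 12

12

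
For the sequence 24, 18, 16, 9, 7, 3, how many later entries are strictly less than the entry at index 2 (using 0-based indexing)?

3

The element at index 2 is 16.
Elements after it: 9, 7, 3
Those smaller than 16: 9, 7, 3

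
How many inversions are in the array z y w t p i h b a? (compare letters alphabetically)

Sweep left to right; for each value list the smaller values that follow it:
z → y, w, t, p, i, h, b, a → 8
y → w, t, p, i, h, b, a → 7
w → t, p, i, h, b, a → 6
t → p, i, h, b, a → 5
p → i, h, b, a → 4
i → h, b, a → 3
h → b, a → 2
b → a → 1
a → none → 0
Sum: 8 + 7 + 6 + 5 + 4 + 3 + 2 + 1 + 0 = 36

36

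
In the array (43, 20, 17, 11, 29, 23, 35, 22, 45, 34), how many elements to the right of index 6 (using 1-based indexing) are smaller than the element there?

1 such element

The element at index 6 is 23.
Elements after it: 35, 22, 45, 34
Those smaller than 23: 22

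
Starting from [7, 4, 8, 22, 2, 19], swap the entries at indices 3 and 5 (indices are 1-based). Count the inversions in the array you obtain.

Positions 3 and 5 hold 8 and 2; after swapping, the array is [7, 4, 2, 22, 8, 19].
For each element, count later entries that are smaller:
7: 2
4: 1
2: 0
22: 2
8: 0
19: 0
Sum: 2 + 1 + 0 + 2 + 0 + 0 = 5

There are 5 inversions.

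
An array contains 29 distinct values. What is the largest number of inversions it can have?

The maximum occurs when the array is in strictly decreasing order: every one of the C(29, 2) pairs is inverted.
C(29, 2) = 29·28/2 = 406

406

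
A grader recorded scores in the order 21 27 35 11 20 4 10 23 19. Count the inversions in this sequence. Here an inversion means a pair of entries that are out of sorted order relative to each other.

23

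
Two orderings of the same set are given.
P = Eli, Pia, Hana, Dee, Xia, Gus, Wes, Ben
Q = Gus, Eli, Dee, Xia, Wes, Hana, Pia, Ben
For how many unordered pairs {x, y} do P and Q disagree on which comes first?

Assign each item its position (1..8) in the first ordering, then rewrite the second ordering as that position sequence:
positions: Eli→1, Pia→2, Hana→3, Dee→4, Xia→5, Gus→6, Wes→7, Ben→8
second ordering as positions: [6, 1, 4, 5, 7, 3, 2, 8]
Discordant pairs = inversions in this position sequence.
6: 1, 4, 5, 3, 2 → 5
1: 0
4: 3, 2 → 2
5: 3, 2 → 2
7: 3, 2 → 2
3: 2 → 1
2: 0
8: 0
Total: 5 + 0 + 2 + 2 + 2 + 1 + 0 + 0 = 12

12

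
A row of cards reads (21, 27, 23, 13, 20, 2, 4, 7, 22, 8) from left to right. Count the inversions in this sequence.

30 inversions

Sweep left to right; for each value list the smaller values that follow it:
21 → 13, 20, 2, 4, 7, 8 → 6
27 → 23, 13, 20, 2, 4, 7, 22, 8 → 8
23 → 13, 20, 2, 4, 7, 22, 8 → 7
13 → 2, 4, 7, 8 → 4
20 → 2, 4, 7, 8 → 4
2 → none → 0
4 → none → 0
7 → none → 0
22 → 8 → 1
8 → none → 0
Sum: 6 + 8 + 7 + 4 + 4 + 0 + 0 + 0 + 1 + 0 = 30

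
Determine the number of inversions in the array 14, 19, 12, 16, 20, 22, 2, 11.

Count, for each position, how many later elements it exceeds:
14: 3
19: 4
12: 2
16: 2
20: 2
22: 2
2: 0
11: 0
Sum: 3 + 4 + 2 + 2 + 2 + 2 + 0 + 0 = 15

15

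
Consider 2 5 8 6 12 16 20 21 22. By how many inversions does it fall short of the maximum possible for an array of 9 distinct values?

Maximum inversions for 9 distinct elements is C(9, 2) = 9·8/2 = 36.
Current inversions — for each element, count later smaller elements:
2: 0
5: 0
8: 1
6: 0
12: 0
16: 0
20: 0
21: 0
22: 0
Current total: 0 + 0 + 1 + 0 + 0 + 0 + 0 + 0 + 0 = 1
Shortfall: 36 − 1 = 35

35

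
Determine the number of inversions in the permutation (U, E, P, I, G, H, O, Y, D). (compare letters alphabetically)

Inversions: 20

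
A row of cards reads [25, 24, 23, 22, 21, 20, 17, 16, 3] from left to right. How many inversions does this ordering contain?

36

Count, for each position, how many later elements it exceeds:
25: 8
24: 7
23: 6
22: 5
21: 4
20: 3
17: 2
16: 1
3: 0
Sum: 8 + 7 + 6 + 5 + 4 + 3 + 2 + 1 + 0 = 36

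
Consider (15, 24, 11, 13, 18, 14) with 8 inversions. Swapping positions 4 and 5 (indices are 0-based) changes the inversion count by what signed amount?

-1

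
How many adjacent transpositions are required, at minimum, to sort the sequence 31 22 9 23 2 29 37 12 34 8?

23 adjacent swaps

Each adjacent swap fixes exactly one inversion, so the minimum swap count equals the number of inversions.
Count inversions — for each element, later elements that are smaller:
31: 22, 9, 23, 2, 29, 12, 8 → 7
22: 9, 2, 12, 8 → 4
9: 2, 8 → 2
23: 2, 12, 8 → 3
2: none → 0
29: 12, 8 → 2
37: 12, 34, 8 → 3
12: 8 → 1
34: 8 → 1
8: none → 0
Total inversions: 7 + 4 + 2 + 3 + 0 + 2 + 3 + 1 + 1 + 0 = 23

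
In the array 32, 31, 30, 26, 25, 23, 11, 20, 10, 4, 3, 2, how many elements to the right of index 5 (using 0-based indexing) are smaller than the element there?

The element at index 5 is 23.
Elements after it: 11, 20, 10, 4, 3, 2
Those smaller than 23: 11, 20, 10, 4, 3, 2

6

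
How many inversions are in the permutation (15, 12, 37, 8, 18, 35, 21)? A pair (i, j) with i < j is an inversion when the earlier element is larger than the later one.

Out-of-order pairs: 8

Out-of-order index pairs (1-indexed):
(1,2): 15 > 12
(1,4): 15 > 8
(2,4): 12 > 8
(3,4): 37 > 8
(3,5): 37 > 18
(3,6): 37 > 35
(3,7): 37 > 21
(6,7): 35 > 21
That's 8 pairs.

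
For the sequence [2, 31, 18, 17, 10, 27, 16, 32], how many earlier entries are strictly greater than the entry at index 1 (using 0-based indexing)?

The element at index 1 is 31.
Elements before it: 2
None of them are larger than 31.

0 such elements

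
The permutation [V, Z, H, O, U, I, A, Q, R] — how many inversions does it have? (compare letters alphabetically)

22

Sweep left to right; for each value list the smaller values that follow it:
V → H, O, U, I, A, Q, R → 7
Z → H, O, U, I, A, Q, R → 7
H → A → 1
O → I, A → 2
U → I, A, Q, R → 4
I → A → 1
A → none → 0
Q → none → 0
R → none → 0
Sum: 7 + 7 + 1 + 2 + 4 + 1 + 0 + 0 + 0 = 22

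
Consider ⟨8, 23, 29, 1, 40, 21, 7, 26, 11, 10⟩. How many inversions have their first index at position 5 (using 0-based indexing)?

3

The element at index 5 is 21.
Elements after it: 7, 26, 11, 10
Those smaller than 21: 7, 11, 10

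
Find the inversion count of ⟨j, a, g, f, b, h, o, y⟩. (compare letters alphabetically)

Element-by-element contributions:
j: 5
a: 0
g: 2
f: 1
b: 0
h: 0
o: 0
y: 0
Sum: 5 + 0 + 2 + 1 + 0 + 0 + 0 + 0 = 8

8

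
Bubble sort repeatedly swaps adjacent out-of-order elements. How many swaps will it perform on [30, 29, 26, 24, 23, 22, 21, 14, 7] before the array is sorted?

Minimum adjacent swaps = number of inversions (each swap of adjacent out-of-order elements removes one inversion and no swap can remove more).
Count inversions — for each element, later elements that are smaller:
30: 29, 26, 24, 23, 22, 21, 14, 7 → 8
29: 26, 24, 23, 22, 21, 14, 7 → 7
26: 24, 23, 22, 21, 14, 7 → 6
24: 23, 22, 21, 14, 7 → 5
23: 22, 21, 14, 7 → 4
22: 21, 14, 7 → 3
21: 14, 7 → 2
14: 7 → 1
7: none → 0
Total inversions: 8 + 7 + 6 + 5 + 4 + 3 + 2 + 1 + 0 = 36

There are 36 adjacent swaps.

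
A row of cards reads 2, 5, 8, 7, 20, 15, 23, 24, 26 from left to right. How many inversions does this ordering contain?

Element-by-element contributions:
2 → none → 0
5 → none → 0
8 → 7 → 1
7 → none → 0
20 → 15 → 1
15 → none → 0
23 → none → 0
24 → none → 0
26 → none → 0
Sum: 0 + 0 + 1 + 0 + 1 + 0 + 0 + 0 + 0 = 2

Inversions: 2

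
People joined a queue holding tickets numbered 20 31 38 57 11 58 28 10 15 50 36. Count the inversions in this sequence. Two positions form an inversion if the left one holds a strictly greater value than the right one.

Element-by-element contributions:
20 → 11, 10, 15 → 3
31 → 11, 28, 10, 15 → 4
38 → 11, 28, 10, 15, 36 → 5
57 → 11, 28, 10, 15, 50, 36 → 6
11 → 10 → 1
58 → 28, 10, 15, 50, 36 → 5
28 → 10, 15 → 2
10 → none → 0
15 → none → 0
50 → 36 → 1
36 → none → 0
Sum: 3 + 4 + 5 + 6 + 1 + 5 + 2 + 0 + 0 + 1 + 0 = 27

27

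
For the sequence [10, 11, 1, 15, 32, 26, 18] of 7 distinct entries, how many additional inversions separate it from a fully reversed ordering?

Maximum inversions for 7 distinct elements is C(7, 2) = 7·6/2 = 21.
Current inversions — for each element, count later smaller elements:
10: 1
11: 1
1: 0
15: 0
32: 2
26: 1
18: 0
Current total: 1 + 1 + 0 + 0 + 2 + 1 + 0 = 5
Shortfall: 21 − 5 = 16

16 inversions short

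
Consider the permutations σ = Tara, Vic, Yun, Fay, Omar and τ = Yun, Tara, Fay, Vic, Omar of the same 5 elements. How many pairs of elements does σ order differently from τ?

Assign each item its position (1..5) in the first ordering, then rewrite the second ordering as that position sequence:
positions: Tara→1, Vic→2, Yun→3, Fay→4, Omar→5
second ordering as positions: [3, 1, 4, 2, 5]
Discordant pairs = inversions in this position sequence.
3: 1, 2 → 2
1: 0
4: 2 → 1
2: 0
5: 0
Total: 2 + 0 + 1 + 0 + 0 = 3

3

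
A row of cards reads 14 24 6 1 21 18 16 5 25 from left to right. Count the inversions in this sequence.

Inversions: 17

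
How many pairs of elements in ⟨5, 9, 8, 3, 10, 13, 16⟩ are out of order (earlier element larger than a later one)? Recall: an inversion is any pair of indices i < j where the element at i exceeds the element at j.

Count, for each position, how many later elements it exceeds:
5: 1
9: 2
8: 1
3: 0
10: 0
13: 0
16: 0
Sum: 1 + 2 + 1 + 0 + 0 + 0 + 0 = 4

There are 4 inversions.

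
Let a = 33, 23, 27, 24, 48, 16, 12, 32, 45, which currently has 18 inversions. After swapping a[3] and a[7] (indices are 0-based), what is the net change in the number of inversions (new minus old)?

+1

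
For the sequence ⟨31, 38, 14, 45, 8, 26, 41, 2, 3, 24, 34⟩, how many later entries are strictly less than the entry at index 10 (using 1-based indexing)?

0

The element at index 10 is 24.
Elements after it: 34
None of them are smaller than 24.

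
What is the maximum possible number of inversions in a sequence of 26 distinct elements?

There are 325 inversions.

The maximum occurs when the array is in strictly decreasing order: every one of the C(26, 2) pairs is inverted.
C(26, 2) = 26·25/2 = 325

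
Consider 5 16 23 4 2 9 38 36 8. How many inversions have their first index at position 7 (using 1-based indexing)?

2 such elements

The element at index 7 is 38.
Elements after it: 36, 8
Those smaller than 38: 36, 8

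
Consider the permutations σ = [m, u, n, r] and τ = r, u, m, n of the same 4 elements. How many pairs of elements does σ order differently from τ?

4 discordant pairs

Assign each item its position (1..4) in the first ordering, then rewrite the second ordering as that position sequence:
positions: m→1, u→2, n→3, r→4
second ordering as positions: [4, 2, 1, 3]
Discordant pairs = inversions in this position sequence.
4: 2, 1, 3 → 3
2: 1 → 1
1: 0
3: 0
Total: 3 + 1 + 0 + 0 = 4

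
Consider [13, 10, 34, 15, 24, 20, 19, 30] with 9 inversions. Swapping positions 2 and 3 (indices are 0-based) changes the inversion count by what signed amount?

-1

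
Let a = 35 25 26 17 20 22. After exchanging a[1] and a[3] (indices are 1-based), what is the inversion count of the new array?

Positions 1 and 3 hold 35 and 26; after swapping, the array is [26, 25, 35, 17, 20, 22].
Element-by-element contributions:
26 → 25, 17, 20, 22 → 4
25 → 17, 20, 22 → 3
35 → 17, 20, 22 → 3
17 → none → 0
20 → none → 0
22 → none → 0
Sum: 4 + 3 + 3 + 0 + 0 + 0 = 10

10 inversions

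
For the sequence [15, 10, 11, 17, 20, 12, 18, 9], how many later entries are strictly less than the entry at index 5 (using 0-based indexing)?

The element at index 5 is 12.
Elements after it: 18, 9
Those smaller than 12: 9

1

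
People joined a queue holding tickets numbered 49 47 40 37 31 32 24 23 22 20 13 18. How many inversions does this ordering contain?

64 inversions

Element-by-element contributions:
49 → 47, 40, 37, 31, 32, 24, 23, 22, 20, 13, 18 → 11
47 → 40, 37, 31, 32, 24, 23, 22, 20, 13, 18 → 10
40 → 37, 31, 32, 24, 23, 22, 20, 13, 18 → 9
37 → 31, 32, 24, 23, 22, 20, 13, 18 → 8
31 → 24, 23, 22, 20, 13, 18 → 6
32 → 24, 23, 22, 20, 13, 18 → 6
24 → 23, 22, 20, 13, 18 → 5
23 → 22, 20, 13, 18 → 4
22 → 20, 13, 18 → 3
20 → 13, 18 → 2
13 → none → 0
18 → none → 0
Sum: 11 + 10 + 9 + 8 + 6 + 6 + 5 + 4 + 3 + 2 + 0 + 0 = 64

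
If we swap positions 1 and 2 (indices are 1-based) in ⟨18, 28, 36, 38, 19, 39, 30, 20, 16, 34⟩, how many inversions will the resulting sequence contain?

Positions 1 and 2 hold 18 and 28; after swapping, the array is [28, 18, 36, 38, 19, 39, 30, 20, 16, 34].
Sweep left to right; for each value list the smaller values that follow it:
28 → 18, 19, 20, 16 → 4
18 → 16 → 1
36 → 19, 30, 20, 16, 34 → 5
38 → 19, 30, 20, 16, 34 → 5
19 → 16 → 1
39 → 30, 20, 16, 34 → 4
30 → 20, 16 → 2
20 → 16 → 1
16 → none → 0
34 → none → 0
Sum: 4 + 1 + 5 + 5 + 1 + 4 + 2 + 1 + 0 + 0 = 23

23 inversions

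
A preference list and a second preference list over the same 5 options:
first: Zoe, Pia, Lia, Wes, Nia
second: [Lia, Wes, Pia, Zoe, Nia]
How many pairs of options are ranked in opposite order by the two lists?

Assign each item its position (1..5) in the first ordering, then rewrite the second ordering as that position sequence:
positions: Zoe→1, Pia→2, Lia→3, Wes→4, Nia→5
second ordering as positions: [3, 4, 2, 1, 5]
Discordant pairs = inversions in this position sequence.
3: 2, 1 → 2
4: 2, 1 → 2
2: 1 → 1
1: 0
5: 0
Total: 2 + 2 + 1 + 0 + 0 = 5

5 pairs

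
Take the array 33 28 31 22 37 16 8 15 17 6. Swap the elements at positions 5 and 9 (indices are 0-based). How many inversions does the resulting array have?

There are 31 inversions.

Positions 5 and 9 hold 16 and 6; after swapping, the array is [33, 28, 31, 22, 37, 6, 8, 15, 17, 16].
For each element, count later entries that are smaller:
33 → 28, 31, 22, 6, 8, 15, 17, 16 → 8
28 → 22, 6, 8, 15, 17, 16 → 6
31 → 22, 6, 8, 15, 17, 16 → 6
22 → 6, 8, 15, 17, 16 → 5
37 → 6, 8, 15, 17, 16 → 5
6 → none → 0
8 → none → 0
15 → none → 0
17 → 16 → 1
16 → none → 0
Sum: 8 + 6 + 6 + 5 + 5 + 0 + 0 + 0 + 1 + 0 = 31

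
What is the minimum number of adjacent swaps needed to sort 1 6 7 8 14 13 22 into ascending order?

The minimum number of adjacent swaps to sort an array equals its inversion count, since every such swap removes exactly one inversion.
Count inversions — for each element, later elements that are smaller:
1: none → 0
6: none → 0
7: none → 0
8: none → 0
14: 13 → 1
13: none → 0
22: none → 0
Total inversions: 0 + 0 + 0 + 0 + 1 + 0 + 0 = 1

1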